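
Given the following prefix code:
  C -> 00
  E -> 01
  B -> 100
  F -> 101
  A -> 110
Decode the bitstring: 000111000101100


Decoding step by step:
Bits 00 -> C
Bits 01 -> E
Bits 110 -> A
Bits 00 -> C
Bits 101 -> F
Bits 100 -> B


Decoded message: CEACFB


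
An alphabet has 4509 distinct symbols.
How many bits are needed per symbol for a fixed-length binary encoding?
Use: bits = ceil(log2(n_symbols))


log2(4509) = 12.1386
Bracket: 2^12 = 4096 < 4509 <= 2^13 = 8192
So ceil(log2(4509)) = 13

bits = ceil(log2(4509)) = ceil(12.1386) = 13 bits


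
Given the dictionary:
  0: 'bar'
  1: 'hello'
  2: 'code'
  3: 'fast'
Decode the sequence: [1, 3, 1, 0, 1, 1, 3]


Look up each index in the dictionary:
  1 -> 'hello'
  3 -> 'fast'
  1 -> 'hello'
  0 -> 'bar'
  1 -> 'hello'
  1 -> 'hello'
  3 -> 'fast'

Decoded: "hello fast hello bar hello hello fast"


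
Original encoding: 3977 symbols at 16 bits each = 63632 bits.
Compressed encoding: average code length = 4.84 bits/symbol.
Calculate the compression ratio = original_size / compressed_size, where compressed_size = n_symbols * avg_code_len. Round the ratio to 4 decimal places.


original_size = n_symbols * orig_bits = 3977 * 16 = 63632 bits
compressed_size = n_symbols * avg_code_len = 3977 * 4.84 = 19248.68 bits
ratio = original_size / compressed_size = 63632 / 19248.68 = 3.3058

Compression ratio = 3.3058


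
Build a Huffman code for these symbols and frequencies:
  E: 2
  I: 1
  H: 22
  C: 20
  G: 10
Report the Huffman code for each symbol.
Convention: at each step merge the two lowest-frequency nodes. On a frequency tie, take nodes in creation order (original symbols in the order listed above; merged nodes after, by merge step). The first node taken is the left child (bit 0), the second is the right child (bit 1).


Huffman tree construction:
Step 1: Merge I(1) + E(2) = 3
Step 2: Merge (I+E)(3) + G(10) = 13
Step 3: Merge ((I+E)+G)(13) + C(20) = 33
Step 4: Merge H(22) + (((I+E)+G)+C)(33) = 55
Read each symbol's code off the tree from the root (left child = 0, right child = 1).

Codes:
  E: 1001 (length 4)
  I: 1000 (length 4)
  H: 0 (length 1)
  C: 11 (length 2)
  G: 101 (length 3)
Average code length: 104/55 = 1.8909 bits/symbol


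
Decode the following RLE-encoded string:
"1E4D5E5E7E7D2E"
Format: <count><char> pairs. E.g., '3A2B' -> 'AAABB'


Expanding each <count><char> pair:
  1E -> 'E'
  4D -> 'DDDD'
  5E -> 'EEEEE'
  5E -> 'EEEEE'
  7E -> 'EEEEEEE'
  7D -> 'DDDDDDD'
  2E -> 'EE'

Decoded = EDDDDEEEEEEEEEEEEEEEEEDDDDDDDEE


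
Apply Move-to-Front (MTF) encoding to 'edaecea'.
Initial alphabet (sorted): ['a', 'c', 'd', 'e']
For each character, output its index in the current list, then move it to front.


MTF encoding:
'e': index 3 in ['a', 'c', 'd', 'e'] -> ['e', 'a', 'c', 'd']
'd': index 3 in ['e', 'a', 'c', 'd'] -> ['d', 'e', 'a', 'c']
'a': index 2 in ['d', 'e', 'a', 'c'] -> ['a', 'd', 'e', 'c']
'e': index 2 in ['a', 'd', 'e', 'c'] -> ['e', 'a', 'd', 'c']
'c': index 3 in ['e', 'a', 'd', 'c'] -> ['c', 'e', 'a', 'd']
'e': index 1 in ['c', 'e', 'a', 'd'] -> ['e', 'c', 'a', 'd']
'a': index 2 in ['e', 'c', 'a', 'd'] -> ['a', 'e', 'c', 'd']


Output: [3, 3, 2, 2, 3, 1, 2]


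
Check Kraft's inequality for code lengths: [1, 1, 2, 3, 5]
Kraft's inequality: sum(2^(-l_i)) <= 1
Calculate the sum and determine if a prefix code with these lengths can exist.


Sum = 2^(-1) + 2^(-1) + 2^(-2) + 2^(-3) + 2^(-5)
    = 0.5 + 0.5 + 0.25 + 0.125 + 0.03125
    = 45/32 = 1.40625
Since 1.40625 > 1, Kraft's inequality is NOT satisfied.
A prefix code with these lengths CANNOT exist.

Kraft sum = 1.40625. Not satisfied.


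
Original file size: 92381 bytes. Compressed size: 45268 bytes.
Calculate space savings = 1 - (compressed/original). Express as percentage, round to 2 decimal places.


ratio = compressed/original = 45268/92381 = 0.490014
savings = 1 - ratio = 1 - 0.490014 = 0.509986
as a percentage: 0.509986 * 100 = 51.0%

Space savings = 1 - 45268/92381 = 51.0%


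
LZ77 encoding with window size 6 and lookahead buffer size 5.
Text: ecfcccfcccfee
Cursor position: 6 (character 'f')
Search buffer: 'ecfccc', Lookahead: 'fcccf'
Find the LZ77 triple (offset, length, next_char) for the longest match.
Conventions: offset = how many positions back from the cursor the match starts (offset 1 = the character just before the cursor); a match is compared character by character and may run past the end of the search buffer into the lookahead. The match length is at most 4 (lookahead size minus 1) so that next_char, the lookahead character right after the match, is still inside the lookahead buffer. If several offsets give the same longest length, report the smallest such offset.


Try each offset into the search buffer:
  offset=1 (pos 5, char 'c'): match length 0
  offset=2 (pos 4, char 'c'): match length 0
  offset=3 (pos 3, char 'c'): match length 0
  offset=4 (pos 2, char 'f'): match length 4
  offset=5 (pos 1, char 'c'): match length 0
  offset=6 (pos 0, char 'e'): match length 0
Longest match has length 4 at offset 4.
next_char = character at position 6 + 4 = 10 -> 'f'

Best match: offset=4, length=4 (matching 'fccc' starting at position 2)
LZ77 triple: (4, 4, 'f')


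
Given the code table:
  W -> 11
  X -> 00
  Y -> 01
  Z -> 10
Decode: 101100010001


Decoding:
10 -> Z
11 -> W
00 -> X
01 -> Y
00 -> X
01 -> Y


Result: ZWXYXY


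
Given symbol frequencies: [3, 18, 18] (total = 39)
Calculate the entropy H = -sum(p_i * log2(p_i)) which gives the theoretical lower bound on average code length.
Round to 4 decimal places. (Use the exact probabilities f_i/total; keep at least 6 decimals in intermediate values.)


Per-symbol terms -p_i * log2(p_i) with p_i = f_i/39:
  p = 3/39 = 0.076923: log2(p) = -3.700440, -p*log2(p) = 0.284649
  p = 18/39 = 0.461538: log2(p) = -1.115477, -p*log2(p) = 0.514836
  p = 18/39 = 0.461538: log2(p) = -1.115477, -p*log2(p) = 0.514836
H = 0.284649 + 0.514836 + 0.514836 = 1.314321

H = 1.3143 bits/symbol


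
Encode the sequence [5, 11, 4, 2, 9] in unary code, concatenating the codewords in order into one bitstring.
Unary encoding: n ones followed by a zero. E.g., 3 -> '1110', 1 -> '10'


Encode each number as n ones followed by a terminating 0:
  5 -> 111110 (6 bits)
  11 -> 111111111110 (12 bits)
  4 -> 11110 (5 bits)
  2 -> 110 (3 bits)
  9 -> 1111111110 (10 bits)
Total length = 6 + 12 + 5 + 3 + 10 = 36 bits.

Unary([5, 11, 4, 2, 9]) = 111110111111111110111101101111111110 (36 bits)


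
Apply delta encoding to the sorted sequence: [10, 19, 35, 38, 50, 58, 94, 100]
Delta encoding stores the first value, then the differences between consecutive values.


First value: 10
Deltas:
  19 - 10 = 9
  35 - 19 = 16
  38 - 35 = 3
  50 - 38 = 12
  58 - 50 = 8
  94 - 58 = 36
  100 - 94 = 6


Delta encoded: [10, 9, 16, 3, 12, 8, 36, 6]


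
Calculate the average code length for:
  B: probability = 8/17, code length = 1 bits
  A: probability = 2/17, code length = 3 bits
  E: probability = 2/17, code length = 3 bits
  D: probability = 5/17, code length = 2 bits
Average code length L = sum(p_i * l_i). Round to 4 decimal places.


Weighted contributions p_i * l_i:
  B: (8/17) * 1 = 8/17
  A: (2/17) * 3 = 6/17
  E: (2/17) * 3 = 6/17
  D: (5/17) * 2 = 10/17
Sum = (8 + 6 + 6 + 10)/17 = 30/17

L = 30/17 = 1.7647 bits/symbol


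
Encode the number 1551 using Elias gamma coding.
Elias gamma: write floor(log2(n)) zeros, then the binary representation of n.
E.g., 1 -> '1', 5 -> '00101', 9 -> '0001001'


num_bits = floor(log2(1551)) + 1 = 11
leading_zeros = num_bits - 1 = 10
binary(1551) = 11000001111

Elias gamma(1551) = '0000000000' + '11000001111' = 000000000011000001111 (21 bits)


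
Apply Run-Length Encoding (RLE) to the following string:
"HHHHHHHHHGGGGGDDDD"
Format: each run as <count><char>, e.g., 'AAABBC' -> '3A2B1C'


Scanning runs left to right:
  i=0: run of 'H' x 9 -> '9H'
  i=9: run of 'G' x 5 -> '5G'
  i=14: run of 'D' x 4 -> '4D'

RLE = 9H5G4D


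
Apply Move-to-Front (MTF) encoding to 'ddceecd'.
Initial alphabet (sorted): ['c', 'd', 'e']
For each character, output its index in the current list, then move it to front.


MTF encoding:
'd': index 1 in ['c', 'd', 'e'] -> ['d', 'c', 'e']
'd': index 0 in ['d', 'c', 'e'] -> ['d', 'c', 'e']
'c': index 1 in ['d', 'c', 'e'] -> ['c', 'd', 'e']
'e': index 2 in ['c', 'd', 'e'] -> ['e', 'c', 'd']
'e': index 0 in ['e', 'c', 'd'] -> ['e', 'c', 'd']
'c': index 1 in ['e', 'c', 'd'] -> ['c', 'e', 'd']
'd': index 2 in ['c', 'e', 'd'] -> ['d', 'c', 'e']


Output: [1, 0, 1, 2, 0, 1, 2]


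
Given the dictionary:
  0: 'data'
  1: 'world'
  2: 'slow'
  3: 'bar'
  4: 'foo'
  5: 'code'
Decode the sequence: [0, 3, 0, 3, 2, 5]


Look up each index in the dictionary:
  0 -> 'data'
  3 -> 'bar'
  0 -> 'data'
  3 -> 'bar'
  2 -> 'slow'
  5 -> 'code'

Decoded: "data bar data bar slow code"


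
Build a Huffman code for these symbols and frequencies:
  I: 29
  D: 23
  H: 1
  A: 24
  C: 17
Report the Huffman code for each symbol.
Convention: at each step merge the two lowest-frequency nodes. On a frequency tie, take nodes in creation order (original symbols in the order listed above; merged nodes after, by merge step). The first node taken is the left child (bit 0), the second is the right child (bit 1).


Huffman tree construction:
Step 1: Merge H(1) + C(17) = 18
Step 2: Merge (H+C)(18) + D(23) = 41
Step 3: Merge A(24) + I(29) = 53
Step 4: Merge ((H+C)+D)(41) + (A+I)(53) = 94
Read each symbol's code off the tree from the root (left child = 0, right child = 1).

Codes:
  I: 11 (length 2)
  D: 01 (length 2)
  H: 000 (length 3)
  A: 10 (length 2)
  C: 001 (length 3)
Average code length: 206/94 = 2.1915 bits/symbol


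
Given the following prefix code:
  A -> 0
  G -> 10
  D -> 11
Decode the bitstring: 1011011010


Decoding step by step:
Bits 10 -> G
Bits 11 -> D
Bits 0 -> A
Bits 11 -> D
Bits 0 -> A
Bits 10 -> G


Decoded message: GDADAG


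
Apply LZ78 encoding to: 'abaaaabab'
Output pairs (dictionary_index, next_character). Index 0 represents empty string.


LZ78 encoding steps:
Dictionary: {0: ''}
Step 1: w='' (idx 0), next='a' -> output (0, 'a'), add 'a' as idx 1
Step 2: w='' (idx 0), next='b' -> output (0, 'b'), add 'b' as idx 2
Step 3: w='a' (idx 1), next='a' -> output (1, 'a'), add 'aa' as idx 3
Step 4: w='aa' (idx 3), next='b' -> output (3, 'b'), add 'aab' as idx 4
Step 5: w='a' (idx 1), next='b' -> output (1, 'b'), add 'ab' as idx 5


Encoded: [(0, 'a'), (0, 'b'), (1, 'a'), (3, 'b'), (1, 'b')]


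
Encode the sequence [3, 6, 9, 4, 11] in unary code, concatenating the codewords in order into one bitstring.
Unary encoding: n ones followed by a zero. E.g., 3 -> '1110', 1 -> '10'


Encode each number as n ones followed by a terminating 0:
  3 -> 1110 (4 bits)
  6 -> 1111110 (7 bits)
  9 -> 1111111110 (10 bits)
  4 -> 11110 (5 bits)
  11 -> 111111111110 (12 bits)
Total length = 4 + 7 + 10 + 5 + 12 = 38 bits.

Unary([3, 6, 9, 4, 11]) = 11101111110111111111011110111111111110 (38 bits)


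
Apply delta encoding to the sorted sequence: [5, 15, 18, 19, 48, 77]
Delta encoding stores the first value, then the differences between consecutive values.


First value: 5
Deltas:
  15 - 5 = 10
  18 - 15 = 3
  19 - 18 = 1
  48 - 19 = 29
  77 - 48 = 29


Delta encoded: [5, 10, 3, 1, 29, 29]


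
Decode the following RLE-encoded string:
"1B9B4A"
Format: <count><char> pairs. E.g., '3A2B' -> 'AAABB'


Expanding each <count><char> pair:
  1B -> 'B'
  9B -> 'BBBBBBBBB'
  4A -> 'AAAA'

Decoded = BBBBBBBBBBAAAA


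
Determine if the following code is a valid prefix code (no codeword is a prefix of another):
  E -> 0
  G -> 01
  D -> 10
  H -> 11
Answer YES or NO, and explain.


Checking each pair (does one codeword prefix another?):
  E='0' vs G='01': prefix -- VIOLATION

NO -- this is NOT a valid prefix code. E (0) is a prefix of G (01).


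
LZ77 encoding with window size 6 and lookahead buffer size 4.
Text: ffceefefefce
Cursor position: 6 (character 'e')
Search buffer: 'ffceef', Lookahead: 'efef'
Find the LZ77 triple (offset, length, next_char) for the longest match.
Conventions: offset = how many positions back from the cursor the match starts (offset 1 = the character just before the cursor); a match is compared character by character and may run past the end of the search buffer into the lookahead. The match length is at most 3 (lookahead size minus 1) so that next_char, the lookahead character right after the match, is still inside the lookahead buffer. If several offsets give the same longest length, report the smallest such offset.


Try each offset into the search buffer:
  offset=1 (pos 5, char 'f'): match length 0
  offset=2 (pos 4, char 'e'): match length 3
  offset=3 (pos 3, char 'e'): match length 1
  offset=4 (pos 2, char 'c'): match length 0
  offset=5 (pos 1, char 'f'): match length 0
  offset=6 (pos 0, char 'f'): match length 0
Longest match has length 3 at offset 2.
next_char = character at position 6 + 3 = 9 -> 'f'

Best match: offset=2, length=3 (matching 'efe' starting at position 4)
LZ77 triple: (2, 3, 'f')


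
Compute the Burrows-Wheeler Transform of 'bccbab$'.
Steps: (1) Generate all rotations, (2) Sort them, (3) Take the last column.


Rotations (sorted):
  0: $bccbab -> last char: b
  1: ab$bccb -> last char: b
  2: b$bccba -> last char: a
  3: bab$bcc -> last char: c
  4: bccbab$ -> last char: $
  5: cbab$bc -> last char: c
  6: ccbab$b -> last char: b


BWT = bbac$cb


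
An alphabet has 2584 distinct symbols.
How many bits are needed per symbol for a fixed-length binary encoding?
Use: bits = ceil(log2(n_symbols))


log2(2584) = 11.3354
Bracket: 2^11 = 2048 < 2584 <= 2^12 = 4096
So ceil(log2(2584)) = 12

bits = ceil(log2(2584)) = ceil(11.3354) = 12 bits


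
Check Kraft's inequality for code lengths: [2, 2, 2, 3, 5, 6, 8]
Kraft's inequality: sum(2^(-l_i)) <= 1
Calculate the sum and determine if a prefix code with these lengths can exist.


Sum = 2^(-2) + 2^(-2) + 2^(-2) + 2^(-3) + 2^(-5) + 2^(-6) + 2^(-8)
    = 0.25 + 0.25 + 0.25 + 0.125 + 0.03125 + 0.015625 + 0.00390625
    = 237/256 = 0.92578125
Since 0.92578125 <= 1, Kraft's inequality IS satisfied.
A prefix code with these lengths CAN exist.

Kraft sum = 0.92578125. Satisfied.


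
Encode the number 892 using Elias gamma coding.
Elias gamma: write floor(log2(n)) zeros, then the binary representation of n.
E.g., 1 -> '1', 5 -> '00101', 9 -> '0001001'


num_bits = floor(log2(892)) + 1 = 10
leading_zeros = num_bits - 1 = 9
binary(892) = 1101111100

Elias gamma(892) = '000000000' + '1101111100' = 0000000001101111100 (19 bits)


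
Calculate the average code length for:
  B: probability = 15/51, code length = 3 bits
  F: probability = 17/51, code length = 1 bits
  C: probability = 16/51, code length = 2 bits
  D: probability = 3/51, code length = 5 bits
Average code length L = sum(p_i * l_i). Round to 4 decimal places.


Weighted contributions p_i * l_i:
  B: (15/51) * 3 = 45/51
  F: (17/51) * 1 = 17/51
  C: (16/51) * 2 = 32/51
  D: (3/51) * 5 = 15/51
Sum = (45 + 17 + 32 + 15)/51 = 109/51

L = 109/51 = 2.1373 bits/symbol


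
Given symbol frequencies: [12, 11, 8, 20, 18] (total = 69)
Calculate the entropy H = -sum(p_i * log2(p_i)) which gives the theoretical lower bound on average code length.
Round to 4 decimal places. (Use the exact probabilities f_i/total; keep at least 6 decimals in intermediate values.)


Per-symbol terms -p_i * log2(p_i) with p_i = f_i/69:
  p = 12/69 = 0.173913: log2(p) = -2.523562, -p*log2(p) = 0.438880
  p = 11/69 = 0.159420: log2(p) = -2.649093, -p*log2(p) = 0.422319
  p = 8/69 = 0.115942: log2(p) = -3.108524, -p*log2(p) = 0.360409
  p = 20/69 = 0.289855: log2(p) = -1.786596, -p*log2(p) = 0.517854
  p = 18/69 = 0.260870: log2(p) = -1.938599, -p*log2(p) = 0.505722
H = 0.438880 + 0.422319 + 0.360409 + 0.517854 + 0.505722 = 2.245184

H = 2.2452 bits/symbol


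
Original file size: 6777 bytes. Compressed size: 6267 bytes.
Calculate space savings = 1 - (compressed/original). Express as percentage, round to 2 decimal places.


ratio = compressed/original = 6267/6777 = 0.924745
savings = 1 - ratio = 1 - 0.924745 = 0.075255
as a percentage: 0.075255 * 100 = 7.53%

Space savings = 1 - 6267/6777 = 7.53%


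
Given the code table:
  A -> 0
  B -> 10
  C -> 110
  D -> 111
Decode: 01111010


Decoding:
0 -> A
111 -> D
10 -> B
10 -> B


Result: ADBB


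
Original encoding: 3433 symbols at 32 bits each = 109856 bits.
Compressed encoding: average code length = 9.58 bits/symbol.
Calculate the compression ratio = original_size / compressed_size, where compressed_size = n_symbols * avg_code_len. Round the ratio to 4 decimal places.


original_size = n_symbols * orig_bits = 3433 * 32 = 109856 bits
compressed_size = n_symbols * avg_code_len = 3433 * 9.58 = 32888.14 bits
ratio = original_size / compressed_size = 109856 / 32888.14 = 3.3403

Compression ratio = 3.3403


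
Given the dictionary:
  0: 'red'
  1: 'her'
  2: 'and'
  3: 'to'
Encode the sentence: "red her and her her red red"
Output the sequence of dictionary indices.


Look up each word in the dictionary:
  'red' -> 0
  'her' -> 1
  'and' -> 2
  'her' -> 1
  'her' -> 1
  'red' -> 0
  'red' -> 0

Encoded: [0, 1, 2, 1, 1, 0, 0]


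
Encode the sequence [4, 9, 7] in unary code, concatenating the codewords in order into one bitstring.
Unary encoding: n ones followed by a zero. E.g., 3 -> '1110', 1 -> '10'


Encode each number as n ones followed by a terminating 0:
  4 -> 11110 (5 bits)
  9 -> 1111111110 (10 bits)
  7 -> 11111110 (8 bits)
Total length = 5 + 10 + 8 = 23 bits.

Unary([4, 9, 7]) = 11110111111111011111110 (23 bits)


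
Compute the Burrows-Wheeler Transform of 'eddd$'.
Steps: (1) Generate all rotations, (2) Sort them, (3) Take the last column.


Rotations (sorted):
  0: $eddd -> last char: d
  1: d$edd -> last char: d
  2: dd$ed -> last char: d
  3: ddd$e -> last char: e
  4: eddd$ -> last char: $


BWT = ddde$


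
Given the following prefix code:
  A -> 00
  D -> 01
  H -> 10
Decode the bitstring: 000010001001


Decoding step by step:
Bits 00 -> A
Bits 00 -> A
Bits 10 -> H
Bits 00 -> A
Bits 10 -> H
Bits 01 -> D


Decoded message: AAHAHD


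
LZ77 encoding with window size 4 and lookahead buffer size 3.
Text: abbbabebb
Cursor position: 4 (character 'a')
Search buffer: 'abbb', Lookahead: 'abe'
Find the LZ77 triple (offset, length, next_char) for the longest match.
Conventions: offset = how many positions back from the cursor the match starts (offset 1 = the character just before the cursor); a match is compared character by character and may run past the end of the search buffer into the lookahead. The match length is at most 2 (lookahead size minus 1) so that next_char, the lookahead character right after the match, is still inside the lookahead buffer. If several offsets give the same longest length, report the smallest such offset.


Try each offset into the search buffer:
  offset=1 (pos 3, char 'b'): match length 0
  offset=2 (pos 2, char 'b'): match length 0
  offset=3 (pos 1, char 'b'): match length 0
  offset=4 (pos 0, char 'a'): match length 2
Longest match has length 2 at offset 4.
next_char = character at position 4 + 2 = 6 -> 'e'

Best match: offset=4, length=2 (matching 'ab' starting at position 0)
LZ77 triple: (4, 2, 'e')


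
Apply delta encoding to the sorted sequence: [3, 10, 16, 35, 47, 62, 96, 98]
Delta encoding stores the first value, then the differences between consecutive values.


First value: 3
Deltas:
  10 - 3 = 7
  16 - 10 = 6
  35 - 16 = 19
  47 - 35 = 12
  62 - 47 = 15
  96 - 62 = 34
  98 - 96 = 2


Delta encoded: [3, 7, 6, 19, 12, 15, 34, 2]


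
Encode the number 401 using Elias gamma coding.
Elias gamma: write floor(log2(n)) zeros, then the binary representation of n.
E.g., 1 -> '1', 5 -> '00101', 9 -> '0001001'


num_bits = floor(log2(401)) + 1 = 9
leading_zeros = num_bits - 1 = 8
binary(401) = 110010001

Elias gamma(401) = '00000000' + '110010001' = 00000000110010001 (17 bits)


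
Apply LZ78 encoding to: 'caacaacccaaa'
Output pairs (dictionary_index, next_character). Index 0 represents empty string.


LZ78 encoding steps:
Dictionary: {0: ''}
Step 1: w='' (idx 0), next='c' -> output (0, 'c'), add 'c' as idx 1
Step 2: w='' (idx 0), next='a' -> output (0, 'a'), add 'a' as idx 2
Step 3: w='a' (idx 2), next='c' -> output (2, 'c'), add 'ac' as idx 3
Step 4: w='a' (idx 2), next='a' -> output (2, 'a'), add 'aa' as idx 4
Step 5: w='c' (idx 1), next='c' -> output (1, 'c'), add 'cc' as idx 5
Step 6: w='c' (idx 1), next='a' -> output (1, 'a'), add 'ca' as idx 6
Step 7: w='aa' (idx 4), end of input -> output (4, '')


Encoded: [(0, 'c'), (0, 'a'), (2, 'c'), (2, 'a'), (1, 'c'), (1, 'a'), (4, '')]


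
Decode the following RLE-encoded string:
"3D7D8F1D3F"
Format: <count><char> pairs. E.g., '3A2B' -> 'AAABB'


Expanding each <count><char> pair:
  3D -> 'DDD'
  7D -> 'DDDDDDD'
  8F -> 'FFFFFFFF'
  1D -> 'D'
  3F -> 'FFF'

Decoded = DDDDDDDDDDFFFFFFFFDFFF


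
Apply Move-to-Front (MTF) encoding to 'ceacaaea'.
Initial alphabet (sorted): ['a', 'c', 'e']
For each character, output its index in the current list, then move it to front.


MTF encoding:
'c': index 1 in ['a', 'c', 'e'] -> ['c', 'a', 'e']
'e': index 2 in ['c', 'a', 'e'] -> ['e', 'c', 'a']
'a': index 2 in ['e', 'c', 'a'] -> ['a', 'e', 'c']
'c': index 2 in ['a', 'e', 'c'] -> ['c', 'a', 'e']
'a': index 1 in ['c', 'a', 'e'] -> ['a', 'c', 'e']
'a': index 0 in ['a', 'c', 'e'] -> ['a', 'c', 'e']
'e': index 2 in ['a', 'c', 'e'] -> ['e', 'a', 'c']
'a': index 1 in ['e', 'a', 'c'] -> ['a', 'e', 'c']


Output: [1, 2, 2, 2, 1, 0, 2, 1]


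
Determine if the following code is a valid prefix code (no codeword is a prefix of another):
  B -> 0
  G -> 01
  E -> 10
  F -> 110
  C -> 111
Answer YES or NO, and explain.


Checking each pair (does one codeword prefix another?):
  B='0' vs G='01': prefix -- VIOLATION

NO -- this is NOT a valid prefix code. B (0) is a prefix of G (01).


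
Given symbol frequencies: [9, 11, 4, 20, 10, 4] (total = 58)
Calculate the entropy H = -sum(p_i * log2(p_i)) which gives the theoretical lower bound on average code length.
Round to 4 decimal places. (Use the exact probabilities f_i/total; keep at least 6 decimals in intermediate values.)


Per-symbol terms -p_i * log2(p_i) with p_i = f_i/58:
  p = 9/58 = 0.155172: log2(p) = -2.688056, -p*log2(p) = 0.417112
  p = 11/58 = 0.189655: log2(p) = -2.398549, -p*log2(p) = 0.454897
  p = 4/58 = 0.068966: log2(p) = -3.857981, -p*log2(p) = 0.266068
  p = 20/58 = 0.344828: log2(p) = -1.536053, -p*log2(p) = 0.529673
  p = 10/58 = 0.172414: log2(p) = -2.536053, -p*log2(p) = 0.437251
  p = 4/58 = 0.068966: log2(p) = -3.857981, -p*log2(p) = 0.266068
H = 0.417112 + 0.454897 + 0.266068 + 0.529673 + 0.437251 + 0.266068 = 2.371069

H = 2.3711 bits/symbol


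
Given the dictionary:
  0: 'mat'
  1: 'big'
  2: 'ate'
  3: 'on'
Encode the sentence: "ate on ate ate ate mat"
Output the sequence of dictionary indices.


Look up each word in the dictionary:
  'ate' -> 2
  'on' -> 3
  'ate' -> 2
  'ate' -> 2
  'ate' -> 2
  'mat' -> 0

Encoded: [2, 3, 2, 2, 2, 0]


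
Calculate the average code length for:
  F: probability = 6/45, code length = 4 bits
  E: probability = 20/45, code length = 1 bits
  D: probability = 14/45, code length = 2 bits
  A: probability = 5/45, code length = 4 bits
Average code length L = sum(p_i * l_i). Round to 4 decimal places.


Weighted contributions p_i * l_i:
  F: (6/45) * 4 = 24/45
  E: (20/45) * 1 = 20/45
  D: (14/45) * 2 = 28/45
  A: (5/45) * 4 = 20/45
Sum = (24 + 20 + 28 + 20)/45 = 92/45

L = 92/45 = 2.0444 bits/symbol


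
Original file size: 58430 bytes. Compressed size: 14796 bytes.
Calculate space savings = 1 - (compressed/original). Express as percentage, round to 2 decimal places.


ratio = compressed/original = 14796/58430 = 0.253226
savings = 1 - ratio = 1 - 0.253226 = 0.746774
as a percentage: 0.746774 * 100 = 74.68%

Space savings = 1 - 14796/58430 = 74.68%


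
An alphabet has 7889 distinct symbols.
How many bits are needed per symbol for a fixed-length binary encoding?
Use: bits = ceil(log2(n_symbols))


log2(7889) = 12.9456
Bracket: 2^12 = 4096 < 7889 <= 2^13 = 8192
So ceil(log2(7889)) = 13

bits = ceil(log2(7889)) = ceil(12.9456) = 13 bits


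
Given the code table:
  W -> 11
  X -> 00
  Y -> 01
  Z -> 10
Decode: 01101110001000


Decoding:
01 -> Y
10 -> Z
11 -> W
10 -> Z
00 -> X
10 -> Z
00 -> X


Result: YZWZXZX


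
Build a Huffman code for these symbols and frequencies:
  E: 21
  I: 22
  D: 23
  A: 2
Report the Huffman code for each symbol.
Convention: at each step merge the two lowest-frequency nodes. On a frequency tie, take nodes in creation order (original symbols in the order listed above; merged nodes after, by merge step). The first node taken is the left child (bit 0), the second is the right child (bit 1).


Huffman tree construction:
Step 1: Merge A(2) + E(21) = 23
Step 2: Merge I(22) + D(23) = 45
Step 3: Merge (A+E)(23) + (I+D)(45) = 68
Read each symbol's code off the tree from the root (left child = 0, right child = 1).

Codes:
  E: 01 (length 2)
  I: 10 (length 2)
  D: 11 (length 2)
  A: 00 (length 2)
Average code length: 136/68 = 2.0000 bits/symbol


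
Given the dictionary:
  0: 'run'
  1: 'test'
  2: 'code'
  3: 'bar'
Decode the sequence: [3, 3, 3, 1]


Look up each index in the dictionary:
  3 -> 'bar'
  3 -> 'bar'
  3 -> 'bar'
  1 -> 'test'

Decoded: "bar bar bar test"


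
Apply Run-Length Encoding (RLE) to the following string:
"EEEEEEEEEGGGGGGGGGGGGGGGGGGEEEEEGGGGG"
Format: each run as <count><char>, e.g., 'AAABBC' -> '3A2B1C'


Scanning runs left to right:
  i=0: run of 'E' x 9 -> '9E'
  i=9: run of 'G' x 18 -> '18G'
  i=27: run of 'E' x 5 -> '5E'
  i=32: run of 'G' x 5 -> '5G'

RLE = 9E18G5E5G


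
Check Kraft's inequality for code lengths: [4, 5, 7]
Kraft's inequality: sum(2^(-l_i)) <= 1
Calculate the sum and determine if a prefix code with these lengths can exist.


Sum = 2^(-4) + 2^(-5) + 2^(-7)
    = 0.0625 + 0.03125 + 0.0078125
    = 13/128 = 0.1015625
Since 0.1015625 <= 1, Kraft's inequality IS satisfied.
A prefix code with these lengths CAN exist.

Kraft sum = 0.1015625. Satisfied.


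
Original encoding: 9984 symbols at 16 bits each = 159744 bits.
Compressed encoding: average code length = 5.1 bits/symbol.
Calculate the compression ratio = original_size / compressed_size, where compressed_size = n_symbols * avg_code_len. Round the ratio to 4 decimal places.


original_size = n_symbols * orig_bits = 9984 * 16 = 159744 bits
compressed_size = n_symbols * avg_code_len = 9984 * 5.1 = 50918.4 bits
ratio = original_size / compressed_size = 159744 / 50918.4 = 3.1373

Compression ratio = 3.1373


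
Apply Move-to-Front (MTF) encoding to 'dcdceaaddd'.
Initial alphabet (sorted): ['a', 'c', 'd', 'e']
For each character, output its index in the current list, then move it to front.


MTF encoding:
'd': index 2 in ['a', 'c', 'd', 'e'] -> ['d', 'a', 'c', 'e']
'c': index 2 in ['d', 'a', 'c', 'e'] -> ['c', 'd', 'a', 'e']
'd': index 1 in ['c', 'd', 'a', 'e'] -> ['d', 'c', 'a', 'e']
'c': index 1 in ['d', 'c', 'a', 'e'] -> ['c', 'd', 'a', 'e']
'e': index 3 in ['c', 'd', 'a', 'e'] -> ['e', 'c', 'd', 'a']
'a': index 3 in ['e', 'c', 'd', 'a'] -> ['a', 'e', 'c', 'd']
'a': index 0 in ['a', 'e', 'c', 'd'] -> ['a', 'e', 'c', 'd']
'd': index 3 in ['a', 'e', 'c', 'd'] -> ['d', 'a', 'e', 'c']
'd': index 0 in ['d', 'a', 'e', 'c'] -> ['d', 'a', 'e', 'c']
'd': index 0 in ['d', 'a', 'e', 'c'] -> ['d', 'a', 'e', 'c']


Output: [2, 2, 1, 1, 3, 3, 0, 3, 0, 0]


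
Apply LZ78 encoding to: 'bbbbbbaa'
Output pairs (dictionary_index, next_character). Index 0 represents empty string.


LZ78 encoding steps:
Dictionary: {0: ''}
Step 1: w='' (idx 0), next='b' -> output (0, 'b'), add 'b' as idx 1
Step 2: w='b' (idx 1), next='b' -> output (1, 'b'), add 'bb' as idx 2
Step 3: w='bb' (idx 2), next='b' -> output (2, 'b'), add 'bbb' as idx 3
Step 4: w='' (idx 0), next='a' -> output (0, 'a'), add 'a' as idx 4
Step 5: w='a' (idx 4), end of input -> output (4, '')


Encoded: [(0, 'b'), (1, 'b'), (2, 'b'), (0, 'a'), (4, '')]


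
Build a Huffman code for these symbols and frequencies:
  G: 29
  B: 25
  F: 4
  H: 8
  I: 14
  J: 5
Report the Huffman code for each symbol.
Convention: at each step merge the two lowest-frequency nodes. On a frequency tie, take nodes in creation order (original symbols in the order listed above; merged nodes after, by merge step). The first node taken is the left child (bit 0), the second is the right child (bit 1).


Huffman tree construction:
Step 1: Merge F(4) + J(5) = 9
Step 2: Merge H(8) + (F+J)(9) = 17
Step 3: Merge I(14) + (H+(F+J))(17) = 31
Step 4: Merge B(25) + G(29) = 54
Step 5: Merge (I+(H+(F+J)))(31) + (B+G)(54) = 85
Read each symbol's code off the tree from the root (left child = 0, right child = 1).

Codes:
  G: 11 (length 2)
  B: 10 (length 2)
  F: 0110 (length 4)
  H: 010 (length 3)
  I: 00 (length 2)
  J: 0111 (length 4)
Average code length: 196/85 = 2.3059 bits/symbol


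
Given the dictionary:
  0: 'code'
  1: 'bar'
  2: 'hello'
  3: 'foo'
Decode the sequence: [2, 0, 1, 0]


Look up each index in the dictionary:
  2 -> 'hello'
  0 -> 'code'
  1 -> 'bar'
  0 -> 'code'

Decoded: "hello code bar code"


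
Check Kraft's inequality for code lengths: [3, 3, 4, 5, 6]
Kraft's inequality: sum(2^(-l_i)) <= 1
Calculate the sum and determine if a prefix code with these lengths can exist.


Sum = 2^(-3) + 2^(-3) + 2^(-4) + 2^(-5) + 2^(-6)
    = 0.125 + 0.125 + 0.0625 + 0.03125 + 0.015625
    = 23/64 = 0.359375
Since 0.359375 <= 1, Kraft's inequality IS satisfied.
A prefix code with these lengths CAN exist.

Kraft sum = 0.359375. Satisfied.


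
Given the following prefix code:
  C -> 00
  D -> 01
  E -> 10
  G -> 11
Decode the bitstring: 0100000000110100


Decoding step by step:
Bits 01 -> D
Bits 00 -> C
Bits 00 -> C
Bits 00 -> C
Bits 00 -> C
Bits 11 -> G
Bits 01 -> D
Bits 00 -> C


Decoded message: DCCCCGDC


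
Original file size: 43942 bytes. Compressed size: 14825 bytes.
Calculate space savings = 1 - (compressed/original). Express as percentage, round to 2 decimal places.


ratio = compressed/original = 14825/43942 = 0.337377
savings = 1 - ratio = 1 - 0.337377 = 0.662623
as a percentage: 0.662623 * 100 = 66.26%

Space savings = 1 - 14825/43942 = 66.26%


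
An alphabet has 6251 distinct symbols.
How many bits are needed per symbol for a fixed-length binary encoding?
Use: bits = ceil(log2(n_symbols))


log2(6251) = 12.6099
Bracket: 2^12 = 4096 < 6251 <= 2^13 = 8192
So ceil(log2(6251)) = 13

bits = ceil(log2(6251)) = ceil(12.6099) = 13 bits


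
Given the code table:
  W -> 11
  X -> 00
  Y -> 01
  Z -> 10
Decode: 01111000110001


Decoding:
01 -> Y
11 -> W
10 -> Z
00 -> X
11 -> W
00 -> X
01 -> Y


Result: YWZXWXY


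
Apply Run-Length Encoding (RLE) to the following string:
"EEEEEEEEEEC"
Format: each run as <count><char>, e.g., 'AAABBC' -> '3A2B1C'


Scanning runs left to right:
  i=0: run of 'E' x 10 -> '10E'
  i=10: run of 'C' x 1 -> '1C'

RLE = 10E1C


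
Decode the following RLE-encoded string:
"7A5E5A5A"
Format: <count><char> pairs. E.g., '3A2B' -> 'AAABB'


Expanding each <count><char> pair:
  7A -> 'AAAAAAA'
  5E -> 'EEEEE'
  5A -> 'AAAAA'
  5A -> 'AAAAA'

Decoded = AAAAAAAEEEEEAAAAAAAAAA


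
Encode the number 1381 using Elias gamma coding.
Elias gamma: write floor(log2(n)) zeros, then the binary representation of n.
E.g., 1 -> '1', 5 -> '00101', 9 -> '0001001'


num_bits = floor(log2(1381)) + 1 = 11
leading_zeros = num_bits - 1 = 10
binary(1381) = 10101100101

Elias gamma(1381) = '0000000000' + '10101100101' = 000000000010101100101 (21 bits)


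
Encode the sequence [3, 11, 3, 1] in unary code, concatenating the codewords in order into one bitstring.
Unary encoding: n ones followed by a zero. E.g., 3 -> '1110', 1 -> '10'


Encode each number as n ones followed by a terminating 0:
  3 -> 1110 (4 bits)
  11 -> 111111111110 (12 bits)
  3 -> 1110 (4 bits)
  1 -> 10 (2 bits)
Total length = 4 + 12 + 4 + 2 = 22 bits.

Unary([3, 11, 3, 1]) = 1110111111111110111010 (22 bits)


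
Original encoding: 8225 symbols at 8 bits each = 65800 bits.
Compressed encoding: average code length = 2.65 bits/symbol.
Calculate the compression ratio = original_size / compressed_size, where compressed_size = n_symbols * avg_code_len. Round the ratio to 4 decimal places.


original_size = n_symbols * orig_bits = 8225 * 8 = 65800 bits
compressed_size = n_symbols * avg_code_len = 8225 * 2.65 = 21796.25 bits
ratio = original_size / compressed_size = 65800 / 21796.25 = 3.0189

Compression ratio = 3.0189


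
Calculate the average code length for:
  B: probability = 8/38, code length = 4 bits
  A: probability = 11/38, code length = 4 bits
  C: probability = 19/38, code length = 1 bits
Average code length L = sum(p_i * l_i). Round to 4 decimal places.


Weighted contributions p_i * l_i:
  B: (8/38) * 4 = 32/38
  A: (11/38) * 4 = 44/38
  C: (19/38) * 1 = 19/38
Sum = (32 + 44 + 19)/38 = 95/38

L = 95/38 = 2.5000 bits/symbol


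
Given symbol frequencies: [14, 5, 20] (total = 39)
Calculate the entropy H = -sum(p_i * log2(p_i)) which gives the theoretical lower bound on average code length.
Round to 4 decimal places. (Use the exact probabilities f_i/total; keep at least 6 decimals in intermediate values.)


Per-symbol terms -p_i * log2(p_i) with p_i = f_i/39:
  p = 14/39 = 0.358974: log2(p) = -1.478047, -p*log2(p) = 0.530581
  p = 5/39 = 0.128205: log2(p) = -2.963474, -p*log2(p) = 0.379933
  p = 20/39 = 0.512821: log2(p) = -0.963474, -p*log2(p) = 0.494089
H = 0.530581 + 0.379933 + 0.494089 = 1.404603

H = 1.4046 bits/symbol


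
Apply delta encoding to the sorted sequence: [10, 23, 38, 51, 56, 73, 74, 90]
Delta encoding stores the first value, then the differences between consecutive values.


First value: 10
Deltas:
  23 - 10 = 13
  38 - 23 = 15
  51 - 38 = 13
  56 - 51 = 5
  73 - 56 = 17
  74 - 73 = 1
  90 - 74 = 16


Delta encoded: [10, 13, 15, 13, 5, 17, 1, 16]


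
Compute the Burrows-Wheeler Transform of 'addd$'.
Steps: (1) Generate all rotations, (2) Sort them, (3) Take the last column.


Rotations (sorted):
  0: $addd -> last char: d
  1: addd$ -> last char: $
  2: d$add -> last char: d
  3: dd$ad -> last char: d
  4: ddd$a -> last char: a


BWT = d$dda


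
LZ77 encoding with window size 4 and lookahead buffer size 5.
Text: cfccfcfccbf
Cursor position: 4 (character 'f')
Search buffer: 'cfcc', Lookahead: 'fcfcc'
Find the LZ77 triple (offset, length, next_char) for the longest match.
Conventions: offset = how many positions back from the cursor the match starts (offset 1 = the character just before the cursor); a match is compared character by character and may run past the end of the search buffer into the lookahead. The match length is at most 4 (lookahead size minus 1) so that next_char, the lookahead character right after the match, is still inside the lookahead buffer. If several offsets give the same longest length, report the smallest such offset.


Try each offset into the search buffer:
  offset=1 (pos 3, char 'c'): match length 0
  offset=2 (pos 2, char 'c'): match length 0
  offset=3 (pos 1, char 'f'): match length 2
  offset=4 (pos 0, char 'c'): match length 0
Longest match has length 2 at offset 3.
next_char = character at position 4 + 2 = 6 -> 'f'

Best match: offset=3, length=2 (matching 'fc' starting at position 1)
LZ77 triple: (3, 2, 'f')


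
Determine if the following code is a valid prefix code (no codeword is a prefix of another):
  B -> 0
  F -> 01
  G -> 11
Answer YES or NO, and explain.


Checking each pair (does one codeword prefix another?):
  B='0' vs F='01': prefix -- VIOLATION

NO -- this is NOT a valid prefix code. B (0) is a prefix of F (01).


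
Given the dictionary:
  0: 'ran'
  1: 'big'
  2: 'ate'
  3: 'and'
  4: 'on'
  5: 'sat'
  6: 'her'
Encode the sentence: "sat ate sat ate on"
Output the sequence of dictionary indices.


Look up each word in the dictionary:
  'sat' -> 5
  'ate' -> 2
  'sat' -> 5
  'ate' -> 2
  'on' -> 4

Encoded: [5, 2, 5, 2, 4]


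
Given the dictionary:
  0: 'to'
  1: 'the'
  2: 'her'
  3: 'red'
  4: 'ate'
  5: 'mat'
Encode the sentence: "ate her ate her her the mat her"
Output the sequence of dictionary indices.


Look up each word in the dictionary:
  'ate' -> 4
  'her' -> 2
  'ate' -> 4
  'her' -> 2
  'her' -> 2
  'the' -> 1
  'mat' -> 5
  'her' -> 2

Encoded: [4, 2, 4, 2, 2, 1, 5, 2]


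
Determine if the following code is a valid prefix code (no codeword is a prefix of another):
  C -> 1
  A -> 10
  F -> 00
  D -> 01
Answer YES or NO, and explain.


Checking each pair (does one codeword prefix another?):
  C='1' vs A='10': prefix -- VIOLATION

NO -- this is NOT a valid prefix code. C (1) is a prefix of A (10).


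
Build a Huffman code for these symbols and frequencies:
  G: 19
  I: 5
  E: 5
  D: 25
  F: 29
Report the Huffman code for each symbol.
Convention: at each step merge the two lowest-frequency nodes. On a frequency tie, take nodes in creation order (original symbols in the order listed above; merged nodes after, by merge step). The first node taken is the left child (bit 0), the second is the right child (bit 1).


Huffman tree construction:
Step 1: Merge I(5) + E(5) = 10
Step 2: Merge (I+E)(10) + G(19) = 29
Step 3: Merge D(25) + F(29) = 54
Step 4: Merge ((I+E)+G)(29) + (D+F)(54) = 83
Read each symbol's code off the tree from the root (left child = 0, right child = 1).

Codes:
  G: 01 (length 2)
  I: 000 (length 3)
  E: 001 (length 3)
  D: 10 (length 2)
  F: 11 (length 2)
Average code length: 176/83 = 2.1205 bits/symbol


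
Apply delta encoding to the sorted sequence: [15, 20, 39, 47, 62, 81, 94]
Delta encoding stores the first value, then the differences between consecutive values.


First value: 15
Deltas:
  20 - 15 = 5
  39 - 20 = 19
  47 - 39 = 8
  62 - 47 = 15
  81 - 62 = 19
  94 - 81 = 13


Delta encoded: [15, 5, 19, 8, 15, 19, 13]


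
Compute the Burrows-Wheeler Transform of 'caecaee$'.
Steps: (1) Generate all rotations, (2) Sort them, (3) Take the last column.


Rotations (sorted):
  0: $caecaee -> last char: e
  1: aecaee$c -> last char: c
  2: aee$caec -> last char: c
  3: caecaee$ -> last char: $
  4: caee$cae -> last char: e
  5: e$caecae -> last char: e
  6: ecaee$ca -> last char: a
  7: ee$caeca -> last char: a


BWT = ecc$eeaa


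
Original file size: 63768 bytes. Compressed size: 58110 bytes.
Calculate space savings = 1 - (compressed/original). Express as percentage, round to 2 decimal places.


ratio = compressed/original = 58110/63768 = 0.911272
savings = 1 - ratio = 1 - 0.911272 = 0.088728
as a percentage: 0.088728 * 100 = 8.87%

Space savings = 1 - 58110/63768 = 8.87%


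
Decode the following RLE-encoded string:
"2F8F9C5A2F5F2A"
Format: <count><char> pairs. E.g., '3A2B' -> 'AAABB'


Expanding each <count><char> pair:
  2F -> 'FF'
  8F -> 'FFFFFFFF'
  9C -> 'CCCCCCCCC'
  5A -> 'AAAAA'
  2F -> 'FF'
  5F -> 'FFFFF'
  2A -> 'AA'

Decoded = FFFFFFFFFFCCCCCCCCCAAAAAFFFFFFFAA


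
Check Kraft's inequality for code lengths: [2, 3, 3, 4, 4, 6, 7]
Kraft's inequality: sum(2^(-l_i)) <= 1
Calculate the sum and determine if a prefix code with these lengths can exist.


Sum = 2^(-2) + 2^(-3) + 2^(-3) + 2^(-4) + 2^(-4) + 2^(-6) + 2^(-7)
    = 0.25 + 0.125 + 0.125 + 0.0625 + 0.0625 + 0.015625 + 0.0078125
    = 83/128 = 0.6484375
Since 0.6484375 <= 1, Kraft's inequality IS satisfied.
A prefix code with these lengths CAN exist.

Kraft sum = 0.6484375. Satisfied.


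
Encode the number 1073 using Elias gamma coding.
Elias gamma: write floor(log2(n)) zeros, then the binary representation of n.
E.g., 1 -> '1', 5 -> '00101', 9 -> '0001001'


num_bits = floor(log2(1073)) + 1 = 11
leading_zeros = num_bits - 1 = 10
binary(1073) = 10000110001

Elias gamma(1073) = '0000000000' + '10000110001' = 000000000010000110001 (21 bits)


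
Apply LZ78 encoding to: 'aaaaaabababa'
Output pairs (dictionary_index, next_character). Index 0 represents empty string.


LZ78 encoding steps:
Dictionary: {0: ''}
Step 1: w='' (idx 0), next='a' -> output (0, 'a'), add 'a' as idx 1
Step 2: w='a' (idx 1), next='a' -> output (1, 'a'), add 'aa' as idx 2
Step 3: w='aa' (idx 2), next='a' -> output (2, 'a'), add 'aaa' as idx 3
Step 4: w='' (idx 0), next='b' -> output (0, 'b'), add 'b' as idx 4
Step 5: w='a' (idx 1), next='b' -> output (1, 'b'), add 'ab' as idx 5
Step 6: w='ab' (idx 5), next='a' -> output (5, 'a'), add 'aba' as idx 6


Encoded: [(0, 'a'), (1, 'a'), (2, 'a'), (0, 'b'), (1, 'b'), (5, 'a')]
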